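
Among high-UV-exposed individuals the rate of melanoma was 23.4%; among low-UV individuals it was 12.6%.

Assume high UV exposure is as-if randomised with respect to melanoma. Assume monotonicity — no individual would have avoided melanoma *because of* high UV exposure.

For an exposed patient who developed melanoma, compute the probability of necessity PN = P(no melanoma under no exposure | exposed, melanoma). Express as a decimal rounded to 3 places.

PN ≈ 0.462

p₁ = 0.234, p₀ = 0.126.
Under exogeneity and monotonicity, PN = (p₁ − p₀) / p₁.
PN = (0.234 − 0.126) / 0.234 = 0.108 / 0.234 ≈ 0.4615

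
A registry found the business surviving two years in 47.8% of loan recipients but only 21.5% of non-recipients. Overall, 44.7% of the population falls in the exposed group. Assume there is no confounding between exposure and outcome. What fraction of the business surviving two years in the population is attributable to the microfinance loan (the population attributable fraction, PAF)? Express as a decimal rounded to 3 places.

p₁ = 0.478, p₀ = 0.215.
Overall risk P(Y=1) = π·p₁ + (1−π)·p₀ = 0.447×0.478 + 0.553×0.215 = 0.33256.
Under exogeneity, PAF = [P(Y=1) − p₀] / P(Y=1).
PAF = (0.33256 − 0.215) / 0.33256 ≈ 0.3535

PAF ≈ 0.354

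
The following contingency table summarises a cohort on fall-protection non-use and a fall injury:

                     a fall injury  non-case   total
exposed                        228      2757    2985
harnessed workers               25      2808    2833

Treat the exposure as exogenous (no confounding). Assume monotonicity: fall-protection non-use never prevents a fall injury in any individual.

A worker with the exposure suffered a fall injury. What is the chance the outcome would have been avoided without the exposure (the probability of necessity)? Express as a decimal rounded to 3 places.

p₁ = P(outcome | exposed) = 228/2985 = 0.076382
p₀ = P(outcome | unexposed) = 25/2833 = 0.0088246
Under exogeneity and monotonicity, PN = (p₁ − p₀)/p₁.
PN = (0.076382 − 0.0088246) / 0.076382 ≈ 0.8845

PN ≈ 0.884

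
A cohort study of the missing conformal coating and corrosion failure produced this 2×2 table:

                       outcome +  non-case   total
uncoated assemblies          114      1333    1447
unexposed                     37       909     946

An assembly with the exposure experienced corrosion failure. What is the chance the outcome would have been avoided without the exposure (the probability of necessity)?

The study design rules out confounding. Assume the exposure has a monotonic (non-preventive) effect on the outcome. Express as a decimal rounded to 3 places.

PN ≈ 0.504

p₁ = P(outcome | exposed) = 114/1447 = 0.078784
p₀ = P(outcome | unexposed) = 37/946 = 0.039112
Under exogeneity and monotonicity, PN = (p₁ − p₀)/p₁.
PN = (0.078784 − 0.039112) / 0.078784 ≈ 0.5036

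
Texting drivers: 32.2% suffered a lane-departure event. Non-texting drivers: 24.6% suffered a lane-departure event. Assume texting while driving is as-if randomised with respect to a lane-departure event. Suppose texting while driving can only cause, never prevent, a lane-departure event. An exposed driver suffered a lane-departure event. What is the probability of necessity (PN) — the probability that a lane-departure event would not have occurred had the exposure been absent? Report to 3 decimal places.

PN ≈ 0.236

p₁ = 0.322, p₀ = 0.246.
Under exogeneity and monotonicity, PN = (p₁ − p₀) / p₁.
PN = (0.322 − 0.246) / 0.322 = 0.076 / 0.322 ≈ 0.2360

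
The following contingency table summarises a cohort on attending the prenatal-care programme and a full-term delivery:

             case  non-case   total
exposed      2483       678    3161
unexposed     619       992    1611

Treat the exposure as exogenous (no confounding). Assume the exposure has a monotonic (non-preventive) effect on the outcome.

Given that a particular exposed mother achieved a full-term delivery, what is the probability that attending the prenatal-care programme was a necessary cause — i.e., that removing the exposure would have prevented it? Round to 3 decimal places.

PN ≈ 0.511

p₁ = P(outcome | exposed) = 2483/3161 = 0.78551
p₀ = P(outcome | unexposed) = 619/1611 = 0.38423
Under exogeneity and monotonicity, PN = (p₁ − p₀)/p₁.
PN = (0.78551 − 0.38423) / 0.78551 ≈ 0.5108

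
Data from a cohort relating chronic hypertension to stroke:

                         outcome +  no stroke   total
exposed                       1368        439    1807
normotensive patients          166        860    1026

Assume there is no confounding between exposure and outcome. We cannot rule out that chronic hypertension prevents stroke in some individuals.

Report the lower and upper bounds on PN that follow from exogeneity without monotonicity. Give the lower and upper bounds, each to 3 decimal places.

p₁ = P(outcome | exposed) = 1368/1807 = 0.75706
p₀ = P(outcome | unexposed) = 166/1026 = 0.16179
Under exogeneity alone the bounds on PN are max{0,(p₁−p₀)/p₁} ≤ PN ≤ min{1,(1−p₀)/p₁}.
  lower = (p₁ − p₀)/p₁ = 0.59526 / 0.75706 ≈ 0.7863
  upper = min{1, (1 − p₀)/p₁} = 0.83821 / 0.75706 ≈ 1.1072 → capped at 1

0.786 ≤ PN ≤ 1.000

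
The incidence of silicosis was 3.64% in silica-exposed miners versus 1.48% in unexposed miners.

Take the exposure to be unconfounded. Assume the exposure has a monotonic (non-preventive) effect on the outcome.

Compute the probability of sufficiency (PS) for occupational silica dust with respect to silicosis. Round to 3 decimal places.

p₁ = 0.0364, p₀ = 0.0148.
Under exogeneity and monotonicity, PS = (p₁ − p₀) / (1 − p₀).
PS = (0.0364 − 0.0148) / (1 − 0.0148) = 0.0216 / 0.9852 ≈ 0.0219

PS ≈ 0.022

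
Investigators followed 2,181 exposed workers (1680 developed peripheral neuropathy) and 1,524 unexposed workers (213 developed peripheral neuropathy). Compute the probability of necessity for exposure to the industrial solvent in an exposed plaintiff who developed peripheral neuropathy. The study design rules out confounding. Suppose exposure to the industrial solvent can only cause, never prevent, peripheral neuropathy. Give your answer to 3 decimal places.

PN ≈ 0.819

p₁ = P(outcome | exposed) = 1680/2181 = 0.77029
p₀ = P(outcome | unexposed) = 213/1524 = 0.13976
Under exogeneity and monotonicity, PN = (p₁ − p₀) / p₁.
PN = (0.77029 − 0.13976) / 0.77029 = 0.63053 / 0.77029 ≈ 0.8186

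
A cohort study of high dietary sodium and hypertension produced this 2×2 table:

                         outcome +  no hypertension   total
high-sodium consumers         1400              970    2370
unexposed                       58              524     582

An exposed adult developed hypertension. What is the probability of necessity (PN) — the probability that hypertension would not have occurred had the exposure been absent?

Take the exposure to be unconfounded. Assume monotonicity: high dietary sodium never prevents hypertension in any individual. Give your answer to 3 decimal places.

p₁ = P(outcome | exposed) = 1400/2370 = 0.59072
p₀ = P(outcome | unexposed) = 58/582 = 0.099656
Under exogeneity and monotonicity, PN = (p₁ − p₀)/p₁.
PN = (0.59072 − 0.099656) / 0.59072 ≈ 0.8313

PN ≈ 0.831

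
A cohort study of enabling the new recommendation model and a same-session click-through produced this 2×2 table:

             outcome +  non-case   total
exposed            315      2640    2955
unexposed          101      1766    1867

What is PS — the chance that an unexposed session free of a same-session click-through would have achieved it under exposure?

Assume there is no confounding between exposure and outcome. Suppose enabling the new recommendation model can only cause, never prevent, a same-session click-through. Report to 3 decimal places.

p₁ = P(outcome | exposed) = 315/2955 = 0.1066
p₀ = P(outcome | unexposed) = 101/1867 = 0.054097
Under exogeneity and monotonicity, PS = (p₁ − p₀) / (1 − p₀).
PS = (0.1066 − 0.054097) / (1 − 0.054097) = 0.052502 / 0.9459 ≈ 0.0555

PS ≈ 0.056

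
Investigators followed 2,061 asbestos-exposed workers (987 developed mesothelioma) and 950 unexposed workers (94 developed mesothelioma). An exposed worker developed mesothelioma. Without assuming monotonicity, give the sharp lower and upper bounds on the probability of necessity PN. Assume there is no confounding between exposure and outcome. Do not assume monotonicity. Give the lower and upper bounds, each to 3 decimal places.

0.793 ≤ PN ≤ 1.000

p₁ = P(outcome | exposed) = 987/2061 = 0.47889
p₀ = P(outcome | unexposed) = 94/950 = 0.098947
Under exogeneity alone the bounds on PN are max{0,(p₁−p₀)/p₁} ≤ PN ≤ min{1,(1−p₀)/p₁}.
  lower = (p₁ − p₀)/p₁ = 0.37995 / 0.47889 ≈ 0.7934
  upper = min{1, (1 − p₀)/p₁} = 0.90105 / 0.47889 ≈ 1.8815 → capped at 1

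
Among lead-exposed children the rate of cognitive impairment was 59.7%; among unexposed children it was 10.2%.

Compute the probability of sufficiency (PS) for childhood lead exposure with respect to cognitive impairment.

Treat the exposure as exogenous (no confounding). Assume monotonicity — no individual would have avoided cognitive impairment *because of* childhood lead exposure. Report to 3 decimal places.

PS ≈ 0.551

p₁ = 0.597, p₀ = 0.102.
Under exogeneity and monotonicity, PS = (p₁ − p₀) / (1 − p₀).
PS = (0.597 − 0.102) / (1 − 0.102) = 0.495 / 0.898 ≈ 0.5512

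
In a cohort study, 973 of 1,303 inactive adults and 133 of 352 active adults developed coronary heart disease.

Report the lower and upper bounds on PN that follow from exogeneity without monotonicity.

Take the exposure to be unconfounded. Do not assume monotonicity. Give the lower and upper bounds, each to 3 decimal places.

0.494 ≤ PN ≤ 0.833

p₁ = P(outcome | exposed) = 973/1303 = 0.74674
p₀ = P(outcome | unexposed) = 133/352 = 0.37784
Under exogeneity alone the bounds on PN are max{0,(p₁−p₀)/p₁} ≤ PN ≤ min{1,(1−p₀)/p₁}.
  lower = (p₁ − p₀)/p₁ = 0.3689 / 0.74674 ≈ 0.4940
  upper = min{1, (1 − p₀)/p₁} = 0.62216 / 0.74674 ≈ 0.8332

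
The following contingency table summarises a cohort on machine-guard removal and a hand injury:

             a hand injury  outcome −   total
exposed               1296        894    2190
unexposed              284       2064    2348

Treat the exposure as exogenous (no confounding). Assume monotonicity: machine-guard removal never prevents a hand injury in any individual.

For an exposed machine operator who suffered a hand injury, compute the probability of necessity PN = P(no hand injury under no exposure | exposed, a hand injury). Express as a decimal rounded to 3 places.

PN ≈ 0.796

p₁ = P(outcome | exposed) = 1296/2190 = 0.59178
p₀ = P(outcome | unexposed) = 284/2348 = 0.12095
Under exogeneity and monotonicity, PN = (p₁ − p₀) / p₁.
PN = (0.59178 − 0.12095) / 0.59178 = 0.47083 / 0.59178 ≈ 0.7956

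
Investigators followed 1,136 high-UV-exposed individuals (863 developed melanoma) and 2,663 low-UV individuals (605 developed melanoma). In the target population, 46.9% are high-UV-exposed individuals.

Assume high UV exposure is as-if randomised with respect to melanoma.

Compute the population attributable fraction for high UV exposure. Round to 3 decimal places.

PAF ≈ 0.524

p₁ = P(outcome | exposed) = 863/1136 = 0.75968
p₀ = P(outcome | unexposed) = 605/2663 = 0.22719
Overall risk P(Y=1) = π·p₁ + (1−π)·p₀ = 0.469×0.75968 + 0.531×0.22719 = 0.47693.
Under exogeneity, PAF = [P(Y=1) − p₀] / P(Y=1).
PAF = (0.47693 − 0.22719) / 0.47693 ≈ 0.5236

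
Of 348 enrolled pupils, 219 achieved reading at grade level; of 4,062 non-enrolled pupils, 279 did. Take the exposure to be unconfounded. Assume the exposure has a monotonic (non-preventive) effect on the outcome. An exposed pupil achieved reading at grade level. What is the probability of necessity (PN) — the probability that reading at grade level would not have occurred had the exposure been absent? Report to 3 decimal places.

PN ≈ 0.891

p₁ = P(outcome | exposed) = 219/348 = 0.62931
p₀ = P(outcome | unexposed) = 279/4062 = 0.068685
Under exogeneity and monotonicity, PN = (p₁ − p₀) / p₁.
PN = (0.62931 − 0.068685) / 0.62931 = 0.56062 / 0.62931 ≈ 0.8909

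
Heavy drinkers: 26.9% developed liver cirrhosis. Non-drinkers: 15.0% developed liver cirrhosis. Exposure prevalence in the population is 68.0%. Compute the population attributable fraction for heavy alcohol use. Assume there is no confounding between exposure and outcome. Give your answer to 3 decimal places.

PAF ≈ 0.350

p₁ = 0.269, p₀ = 0.15.
Overall risk P(Y=1) = π·p₁ + (1−π)·p₀ = 0.68×0.269 + 0.32×0.15 = 0.23092.
Under exogeneity, PAF = [P(Y=1) − p₀] / P(Y=1).
PAF = (0.23092 − 0.15) / 0.23092 ≈ 0.3504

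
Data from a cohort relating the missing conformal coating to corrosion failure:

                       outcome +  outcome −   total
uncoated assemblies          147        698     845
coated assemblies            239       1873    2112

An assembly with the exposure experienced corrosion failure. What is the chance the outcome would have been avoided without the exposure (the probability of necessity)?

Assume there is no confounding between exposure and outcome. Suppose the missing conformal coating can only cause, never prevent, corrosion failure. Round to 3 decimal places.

PN ≈ 0.350

p₁ = P(outcome | exposed) = 147/845 = 0.17396
p₀ = P(outcome | unexposed) = 239/2112 = 0.11316
Under exogeneity and monotonicity, PN = (p₁ − p₀) / p₁.
PN = (0.17396 − 0.11316) / 0.17396 = 0.060802 / 0.17396 ≈ 0.3495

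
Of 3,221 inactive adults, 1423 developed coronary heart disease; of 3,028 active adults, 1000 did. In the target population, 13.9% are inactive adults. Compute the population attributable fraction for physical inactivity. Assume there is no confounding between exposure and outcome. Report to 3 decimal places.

PAF ≈ 0.045

p₁ = P(outcome | exposed) = 1423/3221 = 0.44179
p₀ = P(outcome | unexposed) = 1000/3028 = 0.33025
Overall risk P(Y=1) = π·p₁ + (1−π)·p₀ = 0.139×0.44179 + 0.861×0.33025 = 0.34575.
Under exogeneity, PAF = [P(Y=1) − p₀] / P(Y=1).
PAF = (0.34575 − 0.33025) / 0.34575 ≈ 0.0448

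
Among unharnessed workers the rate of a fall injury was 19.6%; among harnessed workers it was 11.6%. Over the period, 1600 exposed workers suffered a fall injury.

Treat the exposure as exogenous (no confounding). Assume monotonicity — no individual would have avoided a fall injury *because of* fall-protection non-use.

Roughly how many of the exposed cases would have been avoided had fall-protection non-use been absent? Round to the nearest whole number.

about 653 cases

p₁ = 0.196, p₀ = 0.116.
PN = (p₁ − p₀)/p₁ = (0.196 − 0.116) / 0.196 ≈ 0.40816.
Attributable cases ≈ PN × (exposed cases) = 0.40816 × 1600 ≈ 653.06.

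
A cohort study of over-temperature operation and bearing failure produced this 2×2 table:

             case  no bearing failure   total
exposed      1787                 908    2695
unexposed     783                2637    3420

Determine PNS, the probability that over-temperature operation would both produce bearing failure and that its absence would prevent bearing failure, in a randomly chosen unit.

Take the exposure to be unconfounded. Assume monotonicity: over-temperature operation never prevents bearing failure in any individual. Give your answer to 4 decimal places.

PNS ≈ 0.4341

p₁ = P(outcome | exposed) = 1787/2695 = 0.66308
p₀ = P(outcome | unexposed) = 783/3420 = 0.22895
Under exogeneity and monotonicity, PNS = p₁ − p₀.
PNS = 0.66308 − 0.22895 = 0.43413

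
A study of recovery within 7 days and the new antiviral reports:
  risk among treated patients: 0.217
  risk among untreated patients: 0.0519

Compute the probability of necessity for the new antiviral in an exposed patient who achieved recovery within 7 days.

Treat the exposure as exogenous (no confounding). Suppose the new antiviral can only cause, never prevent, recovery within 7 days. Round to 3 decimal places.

Let p₁ = 0.217, p₀ = 0.0519.
Under exogeneity and monotonicity, PN = (p₁ − p₀) / p₁.
PN = (0.217 − 0.0519) / 0.217 = 0.1651 / 0.217 ≈ 0.7608

PN ≈ 0.761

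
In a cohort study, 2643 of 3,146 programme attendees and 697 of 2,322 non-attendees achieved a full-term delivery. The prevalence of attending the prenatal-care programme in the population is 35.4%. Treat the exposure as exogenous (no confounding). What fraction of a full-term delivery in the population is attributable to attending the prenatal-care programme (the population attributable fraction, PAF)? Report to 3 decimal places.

p₁ = P(outcome | exposed) = 2643/3146 = 0.84011
p₀ = P(outcome | unexposed) = 697/2322 = 0.30017
Overall risk P(Y=1) = π·p₁ + (1−π)·p₀ = 0.354×0.84011 + 0.646×0.30017 = 0.49131.
Under exogeneity, PAF = [P(Y=1) − p₀] / P(Y=1).
PAF = (0.49131 − 0.30017) / 0.49131 ≈ 0.3890

PAF ≈ 0.389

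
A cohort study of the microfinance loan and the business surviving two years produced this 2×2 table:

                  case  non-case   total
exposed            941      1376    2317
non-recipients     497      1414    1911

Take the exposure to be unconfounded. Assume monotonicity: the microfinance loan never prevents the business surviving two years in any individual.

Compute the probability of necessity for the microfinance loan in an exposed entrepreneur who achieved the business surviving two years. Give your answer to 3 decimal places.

p₁ = P(outcome | exposed) = 941/2317 = 0.40613
p₀ = P(outcome | unexposed) = 497/1911 = 0.26007
Under exogeneity and monotonicity, PN = (p₁ − p₀) / p₁.
PN = (0.40613 − 0.26007) / 0.40613 = 0.14606 / 0.40613 ≈ 0.3596

PN ≈ 0.360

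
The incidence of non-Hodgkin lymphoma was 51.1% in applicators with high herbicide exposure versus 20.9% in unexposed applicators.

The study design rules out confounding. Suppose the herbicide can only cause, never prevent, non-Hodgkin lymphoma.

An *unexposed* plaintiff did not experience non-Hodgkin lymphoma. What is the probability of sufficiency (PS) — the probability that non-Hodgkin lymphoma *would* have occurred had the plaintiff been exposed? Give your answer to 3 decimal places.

PS ≈ 0.382

p₁ = 0.511, p₀ = 0.209.
Under exogeneity and monotonicity, PS = (p₁ − p₀) / (1 − p₀).
PS = (0.511 − 0.209) / (1 − 0.209) = 0.302 / 0.791 ≈ 0.3818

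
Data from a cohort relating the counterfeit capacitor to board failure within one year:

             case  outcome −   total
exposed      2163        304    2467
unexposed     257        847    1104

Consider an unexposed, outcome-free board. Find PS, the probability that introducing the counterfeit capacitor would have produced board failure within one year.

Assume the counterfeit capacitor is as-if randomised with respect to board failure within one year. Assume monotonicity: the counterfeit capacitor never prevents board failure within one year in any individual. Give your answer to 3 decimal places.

p₁ = P(outcome | exposed) = 2163/2467 = 0.87677
p₀ = P(outcome | unexposed) = 257/1104 = 0.23279
Under exogeneity and monotonicity, PS = (p₁ − p₀) / (1 − p₀).
PS = (0.87677 − 0.23279) / (1 − 0.23279) = 0.64398 / 0.76721 ≈ 0.8394

PS ≈ 0.839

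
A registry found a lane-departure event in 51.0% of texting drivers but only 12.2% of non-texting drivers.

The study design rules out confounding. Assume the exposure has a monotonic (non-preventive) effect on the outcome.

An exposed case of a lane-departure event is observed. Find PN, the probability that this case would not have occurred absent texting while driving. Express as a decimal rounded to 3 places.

p₁ = 0.51, p₀ = 0.122.
Under exogeneity and monotonicity, PN = (p₁ − p₀) / p₁.
PN = (0.51 − 0.122) / 0.51 = 0.388 / 0.51 ≈ 0.7608

PN ≈ 0.761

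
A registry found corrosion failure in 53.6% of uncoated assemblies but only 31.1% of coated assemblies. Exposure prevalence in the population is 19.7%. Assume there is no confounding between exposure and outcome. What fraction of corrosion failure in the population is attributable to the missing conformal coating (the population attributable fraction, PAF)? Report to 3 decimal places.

p₁ = 0.536, p₀ = 0.311.
Overall risk P(Y=1) = π·p₁ + (1−π)·p₀ = 0.197×0.536 + 0.803×0.311 = 0.35533.
Under exogeneity, PAF = [P(Y=1) − p₀] / P(Y=1).
PAF = (0.35533 − 0.311) / 0.35533 ≈ 0.1247

PAF ≈ 0.125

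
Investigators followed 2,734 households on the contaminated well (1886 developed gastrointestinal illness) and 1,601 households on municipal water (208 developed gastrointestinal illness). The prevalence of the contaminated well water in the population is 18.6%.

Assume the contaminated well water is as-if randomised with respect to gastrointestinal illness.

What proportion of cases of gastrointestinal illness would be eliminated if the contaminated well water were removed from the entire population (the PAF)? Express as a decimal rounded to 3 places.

p₁ = P(outcome | exposed) = 1886/2734 = 0.68983
p₀ = P(outcome | unexposed) = 208/1601 = 0.12992
Overall risk P(Y=1) = π·p₁ + (1−π)·p₀ = 0.186×0.68983 + 0.814×0.12992 = 0.23406.
Under exogeneity, PAF = [P(Y=1) − p₀] / P(Y=1).
PAF = (0.23406 − 0.12992) / 0.23406 ≈ 0.4449

PAF ≈ 0.445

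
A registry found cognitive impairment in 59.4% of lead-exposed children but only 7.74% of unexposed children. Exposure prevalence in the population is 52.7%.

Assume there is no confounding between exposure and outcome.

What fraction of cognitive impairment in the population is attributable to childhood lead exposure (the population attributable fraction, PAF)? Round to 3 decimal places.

p₁ = 0.594, p₀ = 0.0774.
Overall risk P(Y=1) = π·p₁ + (1−π)·p₀ = 0.527×0.594 + 0.473×0.0774 = 0.34965.
Under exogeneity, PAF = [P(Y=1) − p₀] / P(Y=1).
PAF = (0.34965 − 0.0774) / 0.34965 ≈ 0.7786

PAF ≈ 0.779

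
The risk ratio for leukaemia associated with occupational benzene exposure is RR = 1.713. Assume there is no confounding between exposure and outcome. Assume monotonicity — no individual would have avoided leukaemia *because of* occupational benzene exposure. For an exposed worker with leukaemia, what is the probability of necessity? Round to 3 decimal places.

Under exogeneity and monotonicity, PN = (RR − 1) / RR = 1 − 1/RR.
PN = (1.713 − 1) / 1.713 = 0.713 / 1.713 ≈ 0.4162

PN ≈ 0.416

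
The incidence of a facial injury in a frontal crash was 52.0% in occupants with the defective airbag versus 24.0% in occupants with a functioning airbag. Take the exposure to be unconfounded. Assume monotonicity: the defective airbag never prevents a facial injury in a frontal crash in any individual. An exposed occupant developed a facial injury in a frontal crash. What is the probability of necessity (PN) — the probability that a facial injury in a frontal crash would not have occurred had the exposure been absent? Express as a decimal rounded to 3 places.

p₁ = 0.52, p₀ = 0.24.
Under exogeneity and monotonicity, PN = (p₁ − p₀) / p₁.
PN = (0.52 − 0.24) / 0.52 = 0.28 / 0.52 ≈ 0.5385

PN ≈ 0.538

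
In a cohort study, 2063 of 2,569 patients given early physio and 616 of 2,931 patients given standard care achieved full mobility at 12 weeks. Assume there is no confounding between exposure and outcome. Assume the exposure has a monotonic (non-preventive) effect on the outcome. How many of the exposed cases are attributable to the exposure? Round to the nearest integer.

about 1523 cases

p₁ = P(outcome | exposed) = 2063/2569 = 0.80304
p₀ = P(outcome | unexposed) = 616/2931 = 0.21017
PN = (p₁ − p₀)/p₁ = (0.80304 − 0.21017) / 0.80304 ≈ 0.73828.
Attributable cases ≈ PN × (exposed cases) = 0.73828 × 2063 ≈ 1523.08.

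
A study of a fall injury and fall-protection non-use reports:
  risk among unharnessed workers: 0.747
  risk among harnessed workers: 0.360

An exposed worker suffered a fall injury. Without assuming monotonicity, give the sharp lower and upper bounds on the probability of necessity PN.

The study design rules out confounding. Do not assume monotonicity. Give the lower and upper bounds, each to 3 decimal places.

Let p₁ = 0.747, p₀ = 0.36.
Under exogeneity alone the bounds on PN are max{0,(p₁−p₀)/p₁} ≤ PN ≤ min{1,(1−p₀)/p₁}.
  lower = (p₁ − p₀)/p₁ = 0.387 / 0.747 ≈ 0.5181
  upper = min{1, (1 − p₀)/p₁} = 0.64 / 0.747 ≈ 0.8568

0.518 ≤ PN ≤ 0.857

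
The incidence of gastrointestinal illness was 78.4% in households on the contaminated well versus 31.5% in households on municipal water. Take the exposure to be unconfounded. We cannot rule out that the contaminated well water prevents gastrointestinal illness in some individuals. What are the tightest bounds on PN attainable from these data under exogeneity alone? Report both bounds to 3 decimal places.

p₁ = 0.784, p₀ = 0.315.
Under exogeneity alone the bounds on PN are max{0,(p₁−p₀)/p₁} ≤ PN ≤ min{1,(1−p₀)/p₁}.
  lower = (p₁ − p₀)/p₁ = 0.469 / 0.784 ≈ 0.5982
  upper = min{1, (1 − p₀)/p₁} = 0.685 / 0.784 ≈ 0.8737

0.598 ≤ PN ≤ 0.874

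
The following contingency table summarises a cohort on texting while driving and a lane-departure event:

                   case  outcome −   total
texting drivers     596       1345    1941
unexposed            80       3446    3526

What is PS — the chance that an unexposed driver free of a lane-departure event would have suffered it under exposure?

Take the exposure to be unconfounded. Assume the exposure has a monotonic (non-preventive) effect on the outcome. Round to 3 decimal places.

PS ≈ 0.291

p₁ = P(outcome | exposed) = 596/1941 = 0.30706
p₀ = P(outcome | unexposed) = 80/3526 = 0.022689
Under exogeneity and monotonicity, PS = (p₁ − p₀)/(1 − p₀).
PS = (0.30706 − 0.022689) / 0.97731 ≈ 0.2910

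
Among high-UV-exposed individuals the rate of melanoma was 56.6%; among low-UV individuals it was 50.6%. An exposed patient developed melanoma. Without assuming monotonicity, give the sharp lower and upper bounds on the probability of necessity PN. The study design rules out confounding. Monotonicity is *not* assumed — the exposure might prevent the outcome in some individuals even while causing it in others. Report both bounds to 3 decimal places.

p₁ = 0.566, p₀ = 0.506.
Under exogeneity alone the bounds on PN are max{0,(p₁−p₀)/p₁} ≤ PN ≤ min{1,(1−p₀)/p₁}.
  lower = (p₁ − p₀)/p₁ = 0.06 / 0.566 ≈ 0.1060
  upper = min{1, (1 − p₀)/p₁} = 0.494 / 0.566 ≈ 0.8728

0.106 ≤ PN ≤ 0.873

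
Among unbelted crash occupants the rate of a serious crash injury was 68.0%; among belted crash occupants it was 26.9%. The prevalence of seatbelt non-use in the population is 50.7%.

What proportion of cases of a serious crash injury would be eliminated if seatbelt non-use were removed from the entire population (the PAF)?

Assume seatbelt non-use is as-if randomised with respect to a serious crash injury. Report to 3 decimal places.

PAF ≈ 0.437

p₁ = 0.68, p₀ = 0.269.
Overall risk P(Y=1) = π·p₁ + (1−π)·p₀ = 0.507×0.68 + 0.493×0.269 = 0.47738.
Under exogeneity, PAF = [P(Y=1) − p₀] / P(Y=1).
PAF = (0.47738 − 0.269) / 0.47738 ≈ 0.4365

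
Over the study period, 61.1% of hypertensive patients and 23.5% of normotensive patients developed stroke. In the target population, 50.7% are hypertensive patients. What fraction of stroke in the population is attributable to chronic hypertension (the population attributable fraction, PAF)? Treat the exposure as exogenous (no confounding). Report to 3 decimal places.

p₁ = 0.611, p₀ = 0.235.
Overall risk P(Y=1) = π·p₁ + (1−π)·p₀ = 0.507×0.611 + 0.493×0.235 = 0.42563.
Under exogeneity, PAF = [P(Y=1) − p₀] / P(Y=1).
PAF = (0.42563 − 0.235) / 0.42563 ≈ 0.4479

PAF ≈ 0.448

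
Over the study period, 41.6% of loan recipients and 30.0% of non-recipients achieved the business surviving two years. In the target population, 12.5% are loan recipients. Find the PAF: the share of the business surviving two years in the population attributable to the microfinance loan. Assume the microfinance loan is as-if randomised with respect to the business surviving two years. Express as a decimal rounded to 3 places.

p₁ = 0.416, p₀ = 0.3.
Overall risk P(Y=1) = π·p₁ + (1−π)·p₀ = 0.125×0.416 + 0.875×0.3 = 0.3145.
Under exogeneity, PAF = [P(Y=1) − p₀] / P(Y=1).
PAF = (0.3145 − 0.3) / 0.3145 ≈ 0.0461

PAF ≈ 0.046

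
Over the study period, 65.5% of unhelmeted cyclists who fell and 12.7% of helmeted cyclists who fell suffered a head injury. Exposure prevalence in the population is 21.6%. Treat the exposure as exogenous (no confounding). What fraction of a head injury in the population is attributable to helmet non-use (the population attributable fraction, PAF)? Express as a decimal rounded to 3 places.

p₁ = 0.655, p₀ = 0.127.
Overall risk P(Y=1) = π·p₁ + (1−π)·p₀ = 0.216×0.655 + 0.784×0.127 = 0.24105.
Under exogeneity, PAF = [P(Y=1) − p₀] / P(Y=1).
PAF = (0.24105 − 0.127) / 0.24105 ≈ 0.4731

PAF ≈ 0.473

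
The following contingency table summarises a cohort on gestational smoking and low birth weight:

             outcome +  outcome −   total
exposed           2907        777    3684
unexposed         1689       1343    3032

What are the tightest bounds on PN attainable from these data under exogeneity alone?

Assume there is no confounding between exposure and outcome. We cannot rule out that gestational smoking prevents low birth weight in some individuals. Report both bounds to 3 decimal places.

0.294 ≤ PN ≤ 0.561

p₁ = P(outcome | exposed) = 2907/3684 = 0.78909
p₀ = P(outcome | unexposed) = 1689/3032 = 0.55706
Under exogeneity alone the bounds on PN are max{0,(p₁−p₀)/p₁} ≤ PN ≤ min{1,(1−p₀)/p₁}.
  lower = (p₁ − p₀)/p₁ = 0.23203 / 0.78909 ≈ 0.2940
  upper = min{1, (1 − p₀)/p₁} = 0.44294 / 0.78909 ≈ 0.5613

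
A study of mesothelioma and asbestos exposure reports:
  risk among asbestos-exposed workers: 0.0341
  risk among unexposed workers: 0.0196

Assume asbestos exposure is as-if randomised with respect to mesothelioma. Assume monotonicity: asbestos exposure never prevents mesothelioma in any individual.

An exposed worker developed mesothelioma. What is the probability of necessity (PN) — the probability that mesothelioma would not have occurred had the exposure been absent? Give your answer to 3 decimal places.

PN ≈ 0.425

Let p₁ = 0.0341, p₀ = 0.0196.
Under exogeneity and monotonicity, PN = (p₁ − p₀) / p₁.
PN = (0.0341 − 0.0196) / 0.0341 = 0.0145 / 0.0341 ≈ 0.4252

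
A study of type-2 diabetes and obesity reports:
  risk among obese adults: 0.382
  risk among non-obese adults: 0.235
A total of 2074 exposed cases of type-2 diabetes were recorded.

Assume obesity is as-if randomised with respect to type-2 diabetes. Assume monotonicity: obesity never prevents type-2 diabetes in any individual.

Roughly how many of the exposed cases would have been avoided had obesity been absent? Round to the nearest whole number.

Let p₁ = 0.382, p₀ = 0.235.
PN = (p₁ − p₀)/p₁ = (0.382 − 0.235) / 0.382 ≈ 0.38482.
Attributable cases ≈ PN × (exposed cases) = 0.38482 × 2074 ≈ 798.11.

about 798 cases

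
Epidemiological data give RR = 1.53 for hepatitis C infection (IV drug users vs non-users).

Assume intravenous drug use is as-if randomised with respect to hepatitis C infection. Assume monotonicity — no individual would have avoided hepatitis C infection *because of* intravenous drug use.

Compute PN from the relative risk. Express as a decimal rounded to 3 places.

PN ≈ 0.346

Under exogeneity and monotonicity, PN = (RR − 1) / RR = 1 − 1/RR.
PN = (1.53 − 1) / 1.53 = 0.53 / 1.53 ≈ 0.3464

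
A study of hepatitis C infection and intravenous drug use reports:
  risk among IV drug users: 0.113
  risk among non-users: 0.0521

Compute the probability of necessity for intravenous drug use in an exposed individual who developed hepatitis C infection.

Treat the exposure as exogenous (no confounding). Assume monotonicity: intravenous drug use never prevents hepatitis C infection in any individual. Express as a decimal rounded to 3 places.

Let p₁ = 0.113, p₀ = 0.0521.
Under exogeneity and monotonicity, PN = (p₁ − p₀) / p₁.
PN = (0.113 − 0.0521) / 0.113 = 0.0609 / 0.113 ≈ 0.5389

PN ≈ 0.539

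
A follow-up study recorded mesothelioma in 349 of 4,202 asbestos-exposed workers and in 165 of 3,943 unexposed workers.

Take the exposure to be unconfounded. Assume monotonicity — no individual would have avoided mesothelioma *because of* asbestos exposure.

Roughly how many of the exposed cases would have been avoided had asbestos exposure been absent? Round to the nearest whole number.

about 173 cases

p₁ = P(outcome | exposed) = 349/4202 = 0.083056
p₀ = P(outcome | unexposed) = 165/3943 = 0.041846
PN = (p₁ − p₀)/p₁ = (0.083056 − 0.041846) / 0.083056 ≈ 0.49617.
Attributable cases ≈ PN × (exposed cases) = 0.49617 × 349 ≈ 173.16.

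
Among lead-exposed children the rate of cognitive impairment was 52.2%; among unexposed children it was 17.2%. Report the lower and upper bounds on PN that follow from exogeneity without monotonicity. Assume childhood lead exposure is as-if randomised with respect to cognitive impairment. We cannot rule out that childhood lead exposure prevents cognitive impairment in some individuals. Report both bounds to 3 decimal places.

0.670 ≤ PN ≤ 1.000

p₁ = 0.522, p₀ = 0.172.
Under exogeneity alone the bounds on PN are max{0,(p₁−p₀)/p₁} ≤ PN ≤ min{1,(1−p₀)/p₁}.
  lower = (p₁ − p₀)/p₁ = 0.35 / 0.522 ≈ 0.6705
  upper = min{1, (1 − p₀)/p₁} = 0.828 / 0.522 ≈ 1.5862 → capped at 1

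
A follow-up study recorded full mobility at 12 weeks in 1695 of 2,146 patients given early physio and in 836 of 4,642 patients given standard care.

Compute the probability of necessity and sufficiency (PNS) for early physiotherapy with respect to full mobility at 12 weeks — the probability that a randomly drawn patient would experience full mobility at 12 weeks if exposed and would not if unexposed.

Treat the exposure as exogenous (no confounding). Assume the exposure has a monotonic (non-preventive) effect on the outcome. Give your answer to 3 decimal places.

PNS ≈ 0.610

p₁ = P(outcome | exposed) = 1695/2146 = 0.78984
p₀ = P(outcome | unexposed) = 836/4642 = 0.18009
Under exogeneity and monotonicity, PNS = p₁ − p₀.
PNS = 0.78984 − 0.18009 = 0.60975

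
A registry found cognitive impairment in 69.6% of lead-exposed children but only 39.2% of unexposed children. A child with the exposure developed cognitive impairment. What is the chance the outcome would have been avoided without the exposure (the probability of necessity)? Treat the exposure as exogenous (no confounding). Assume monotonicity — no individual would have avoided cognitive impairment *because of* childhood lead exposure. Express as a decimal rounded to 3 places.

p₁ = 0.696, p₀ = 0.392.
Under exogeneity and monotonicity, PN = (p₁ − p₀) / p₁.
PN = (0.696 − 0.392) / 0.696 = 0.304 / 0.696 ≈ 0.4368

PN ≈ 0.437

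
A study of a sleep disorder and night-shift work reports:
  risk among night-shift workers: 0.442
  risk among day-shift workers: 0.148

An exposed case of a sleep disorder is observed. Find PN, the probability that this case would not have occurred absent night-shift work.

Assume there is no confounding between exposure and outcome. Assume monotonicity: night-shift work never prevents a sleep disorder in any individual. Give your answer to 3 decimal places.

PN ≈ 0.665

Let p₁ = 0.442, p₀ = 0.148.
Under exogeneity and monotonicity, PN = (p₁ − p₀) / p₁.
PN = (0.442 − 0.148) / 0.442 = 0.294 / 0.442 ≈ 0.6652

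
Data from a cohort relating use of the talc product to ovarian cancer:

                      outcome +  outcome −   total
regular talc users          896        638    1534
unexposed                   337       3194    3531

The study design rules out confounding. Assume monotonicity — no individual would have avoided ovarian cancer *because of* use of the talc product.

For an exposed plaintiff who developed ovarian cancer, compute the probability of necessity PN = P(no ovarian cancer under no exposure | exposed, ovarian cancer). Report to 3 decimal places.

p₁ = P(outcome | exposed) = 896/1534 = 0.58409
p₀ = P(outcome | unexposed) = 337/3531 = 0.09544
Under exogeneity and monotonicity, PN = (p₁ − p₀)/p₁.
PN = (0.58409 − 0.09544) / 0.58409 ≈ 0.8366

PN ≈ 0.837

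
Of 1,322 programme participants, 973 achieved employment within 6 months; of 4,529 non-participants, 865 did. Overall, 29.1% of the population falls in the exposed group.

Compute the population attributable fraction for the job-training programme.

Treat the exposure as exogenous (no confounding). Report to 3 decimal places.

p₁ = P(outcome | exposed) = 973/1322 = 0.73601
p₀ = P(outcome | unexposed) = 865/4529 = 0.19099
Overall risk P(Y=1) = π·p₁ + (1−π)·p₀ = 0.291×0.73601 + 0.709×0.19099 = 0.34959.
Under exogeneity, PAF = [P(Y=1) − p₀] / P(Y=1).
PAF = (0.34959 − 0.19099) / 0.34959 ≈ 0.4537

PAF ≈ 0.454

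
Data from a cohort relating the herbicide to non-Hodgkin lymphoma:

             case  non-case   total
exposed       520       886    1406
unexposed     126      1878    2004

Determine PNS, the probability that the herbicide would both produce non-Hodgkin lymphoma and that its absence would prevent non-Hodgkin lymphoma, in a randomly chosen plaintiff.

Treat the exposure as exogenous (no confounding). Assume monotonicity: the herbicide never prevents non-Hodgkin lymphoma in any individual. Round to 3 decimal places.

PNS ≈ 0.307

p₁ = P(outcome | exposed) = 520/1406 = 0.36984
p₀ = P(outcome | unexposed) = 126/2004 = 0.062874
Under exogeneity and monotonicity, PNS = p₁ − p₀.
PNS = 0.36984 − 0.062874 = 0.30697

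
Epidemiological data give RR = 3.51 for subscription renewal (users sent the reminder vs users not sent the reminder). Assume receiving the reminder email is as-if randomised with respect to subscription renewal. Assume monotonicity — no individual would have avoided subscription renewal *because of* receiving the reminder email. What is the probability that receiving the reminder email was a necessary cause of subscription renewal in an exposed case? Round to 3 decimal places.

PN ≈ 0.715

Under exogeneity and monotonicity, PN = (RR − 1) / RR = 1 − 1/RR.
PN = (3.51 − 1) / 3.51 = 2.51 / 3.51 ≈ 0.7151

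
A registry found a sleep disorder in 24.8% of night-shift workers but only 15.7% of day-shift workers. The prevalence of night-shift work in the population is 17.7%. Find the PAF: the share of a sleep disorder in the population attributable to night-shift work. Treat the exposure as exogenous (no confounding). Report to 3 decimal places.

p₁ = 0.248, p₀ = 0.157.
Overall risk P(Y=1) = π·p₁ + (1−π)·p₀ = 0.177×0.248 + 0.823×0.157 = 0.17311.
Under exogeneity, PAF = [P(Y=1) − p₀] / P(Y=1).
PAF = (0.17311 − 0.157) / 0.17311 ≈ 0.0930

PAF ≈ 0.093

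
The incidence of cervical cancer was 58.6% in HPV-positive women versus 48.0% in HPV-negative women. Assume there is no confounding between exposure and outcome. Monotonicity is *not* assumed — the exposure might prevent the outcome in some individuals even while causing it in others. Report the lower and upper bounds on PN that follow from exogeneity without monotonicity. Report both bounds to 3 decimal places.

0.181 ≤ PN ≤ 0.887

p₁ = 0.586, p₀ = 0.48.
Under exogeneity alone the bounds on PN are max{0,(p₁−p₀)/p₁} ≤ PN ≤ min{1,(1−p₀)/p₁}.
  lower = (p₁ − p₀)/p₁ = 0.106 / 0.586 ≈ 0.1809
  upper = min{1, (1 − p₀)/p₁} = 0.52 / 0.586 ≈ 0.8874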